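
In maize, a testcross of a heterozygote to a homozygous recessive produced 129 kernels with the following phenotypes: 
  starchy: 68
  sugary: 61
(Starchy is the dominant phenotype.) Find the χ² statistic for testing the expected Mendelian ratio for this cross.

0.380

A testcross of a heterozygote (Aa × aa) gives a 1:1 phenotypic ratio.
Expected counts for N = 129 under a 1:1 ratio (total parts = 2):
  starchy: 129 × 1/2 = 64.5
  sugary: 129 × 1/2 = 64.5
χ² = Σ (O − E)² / E
  starchy: (68 − 64.5)² / 64.5 = 0.1899
  sugary: (61 − 64.5)² / 64.5 = 0.1899
χ² = 0.1899 + 0.1899 = 0.3798 ≈ 0.380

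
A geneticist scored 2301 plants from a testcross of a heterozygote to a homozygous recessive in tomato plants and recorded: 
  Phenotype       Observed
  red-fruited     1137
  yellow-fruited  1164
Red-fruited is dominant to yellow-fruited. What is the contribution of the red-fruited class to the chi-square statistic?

0.158

A testcross of a heterozygote (Aa × aa) gives a 1:1 phenotypic ratio.
Total ratio parts = 2. Expected numbers out of 2301:
  red-fruited: 2301 × 1/2 = 1150.5
  yellow-fruited: 2301 × 1/2 = 1150.5
Contribution of red-fruited: (1137 − 1150.5)² / 1150.5 = 0.1584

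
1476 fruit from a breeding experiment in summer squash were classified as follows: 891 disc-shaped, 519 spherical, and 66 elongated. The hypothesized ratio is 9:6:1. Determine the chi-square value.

14.065

Expected counts for N = 1476 under a 9:6:1 ratio (total parts = 16):
  disc-shaped: 1476 × 9/16 = 830.25
  spherical: 1476 × 6/16 = 553.5
  elongated: 1476 × 1/16 = 92.25
χ² = Σ (O − E)² / E
  disc-shaped: (891 − 830.25)² / 830.25 = 4.4451
  spherical: (519 − 553.5)² / 553.5 = 2.1504
  elongated: (66 − 92.25)² / 92.25 = 7.4695
χ² = 4.4451 + 2.1504 + 7.4695 = 14.065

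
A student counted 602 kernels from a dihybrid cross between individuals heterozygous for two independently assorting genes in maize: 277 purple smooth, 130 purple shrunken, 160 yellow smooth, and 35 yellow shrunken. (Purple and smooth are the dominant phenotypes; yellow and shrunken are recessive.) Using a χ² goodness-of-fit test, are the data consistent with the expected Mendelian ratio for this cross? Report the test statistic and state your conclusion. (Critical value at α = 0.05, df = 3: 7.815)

33.671; not consistent

A dihybrid F₂ with independent assortment and complete dominance at both loci gives a 9:3:3:1 phenotypic ratio.
The 9:3:3:1 ratio has 16 parts, so with N = 602 the expected counts are:
  purple smooth: 602 × 9/16 = 338.625
  purple shrunken: 602 × 3/16 = 112.875
  yellow smooth: 602 × 3/16 = 112.875
  yellow shrunken: 602 × 1/16 = 37.625
χ² = Σ (O − E)² / E
  purple smooth: (277 − 338.625)² / 338.625 = 11.2149
  purple shrunken: (130 − 112.875)² / 112.875 = 2.5981
  yellow smooth: (160 − 112.875)² / 112.875 = 19.6746
  yellow shrunken: (35 − 37.625)² / 37.625 = 0.1831
χ² = 11.2149 + 2.5981 + 19.6746 + 0.1831 = 33.6707 ≈ 33.671
Degrees of freedom = 4 − 1 = 3; critical value at α = 0.05 is 7.815.
Since 33.671 > 7.815, we reject the null hypothesis — the data do not fit the 9:3:3:1 ratio.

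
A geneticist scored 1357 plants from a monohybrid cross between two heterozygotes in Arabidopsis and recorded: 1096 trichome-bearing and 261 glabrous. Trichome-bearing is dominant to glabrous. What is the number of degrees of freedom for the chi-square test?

1

For a monohybrid cross between heterozygotes with complete dominance, the expected phenotypic ratio is 3:1.
A goodness-of-fit test with 2 phenotype classes has df = 2 − 1 = 1.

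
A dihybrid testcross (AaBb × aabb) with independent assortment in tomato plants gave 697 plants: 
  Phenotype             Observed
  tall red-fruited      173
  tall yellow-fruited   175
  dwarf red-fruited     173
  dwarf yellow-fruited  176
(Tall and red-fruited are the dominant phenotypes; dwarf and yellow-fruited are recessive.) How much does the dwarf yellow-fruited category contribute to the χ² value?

0.018

A dihybrid testcross with independent assortment gives a 1:1:1:1 ratio.
Total ratio parts = 4. Expected numbers out of 697:
  tall red-fruited: 697 × 1/4 = 174.25
  tall yellow-fruited: 697 × 1/4 = 174.25
  dwarf red-fruited: 697 × 1/4 = 174.25
  dwarf yellow-fruited: 697 × 1/4 = 174.25
Contribution of dwarf yellow-fruited: (176 − 174.25)² / 174.25 = 0.0176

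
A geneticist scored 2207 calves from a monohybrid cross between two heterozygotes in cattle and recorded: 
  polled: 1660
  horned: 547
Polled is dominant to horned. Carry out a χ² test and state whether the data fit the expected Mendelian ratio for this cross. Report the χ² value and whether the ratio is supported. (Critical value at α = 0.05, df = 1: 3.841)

0.055; consistent

For a monohybrid cross between heterozygotes with complete dominance, the expected phenotypic ratio is 3:1.
Expected counts for N = 2207 under a 3:1 ratio (total parts = 4):
  polled: 2207 × 3/4 = 1655.25
  horned: 2207 × 1/4 = 551.75
χ² = Σ (O − E)² / E
  polled: (1660 − 1655.25)² / 1655.25 = 0.0136
  horned: (547 − 551.75)² / 551.75 = 0.0409
χ² = 0.0136 + 0.0409 = 0.0545 ≈ 0.055
Degrees of freedom = 2 − 1 = 1; critical value at α = 0.05 is 3.841.
Since 0.055 < 3.841, we fail to reject the null hypothesis — the data are consistent with the 3:1 ratio.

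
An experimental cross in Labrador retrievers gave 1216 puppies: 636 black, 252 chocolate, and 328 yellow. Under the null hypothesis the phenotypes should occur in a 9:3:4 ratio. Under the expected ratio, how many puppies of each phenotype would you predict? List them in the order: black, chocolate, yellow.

684, 228, 304

Under the 9:3:4 hypothesis (Σ ratio = 16, N = 1216):
  black: 1216 × 9/16 = 684
  chocolate: 1216 × 3/16 = 228
  yellow: 1216 × 4/16 = 304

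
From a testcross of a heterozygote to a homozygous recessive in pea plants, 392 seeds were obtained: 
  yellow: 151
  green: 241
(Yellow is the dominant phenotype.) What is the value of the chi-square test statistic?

20.663

A testcross of a heterozygote (Aa × aa) gives a 1:1 phenotypic ratio.
The 1:1 ratio has 2 parts, so with N = 392 the expected counts are:
  yellow: 392 × 1/2 = 196
  green: 392 × 1/2 = 196
χ² = Σ (O − E)² / E
  yellow: (151 − 196)² / 196 = 10.3316
  green: (241 − 196)² / 196 = 10.3316
χ² = 10.3316 + 10.3316 = 20.6632 ≈ 20.663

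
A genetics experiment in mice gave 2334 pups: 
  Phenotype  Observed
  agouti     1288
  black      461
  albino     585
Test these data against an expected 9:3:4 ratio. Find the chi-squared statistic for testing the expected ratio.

1.724

The 9:3:4 ratio has 16 parts, so with N = 2334 the expected counts are:
  agouti: 2334 × 9/16 = 1312.875
  black: 2334 × 3/16 = 437.625
  albino: 2334 × 4/16 = 583.5
χ² = Σ (O − E)² / E
  agouti: (1288 − 1312.875)² / 1312.875 = 0.4713
  black: (461 − 437.625)² / 437.625 = 1.2485
  albino: (585 − 583.5)² / 583.5 = 0.0039
χ² = 0.4713 + 1.2485 + 0.0039 = 1.7237 ≈ 1.724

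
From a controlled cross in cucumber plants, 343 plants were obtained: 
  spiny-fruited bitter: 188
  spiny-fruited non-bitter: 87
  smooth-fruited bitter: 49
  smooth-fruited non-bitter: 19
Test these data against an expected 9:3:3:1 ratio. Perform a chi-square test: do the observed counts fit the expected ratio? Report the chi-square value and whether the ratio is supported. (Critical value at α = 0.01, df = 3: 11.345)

Expected counts for N = 343 under a 9:3:3:1 ratio (total parts = 16):
  spiny-fruited bitter: 343 × 9/16 = 192.9375
  spiny-fruited non-bitter: 343 × 3/16 = 64.3125
  smooth-fruited bitter: 343 × 3/16 = 64.3125
  smooth-fruited non-bitter: 343 × 1/16 = 21.4375
χ² = Σ (O − E)² / E
  spiny-fruited bitter: (188 − 192.9375)² / 192.9375 = 0.1264
  spiny-fruited non-bitter: (87 − 64.3125)² / 64.3125 = 8.0035
  smooth-fruited bitter: (49 − 64.3125)² / 64.3125 = 3.6458
  smooth-fruited non-bitter: (19 − 21.4375)² / 21.4375 = 0.2772
χ² = 0.1264 + 8.0035 + 3.6458 + 0.2772 = 12.0529 ≈ 12.053
Degrees of freedom = 4 − 1 = 3; critical value at α = 0.01 is 11.345.
Since 12.053 > 11.345, we reject the null hypothesis — the data do not fit the 9:3:3:1 ratio.

12.053; not consistent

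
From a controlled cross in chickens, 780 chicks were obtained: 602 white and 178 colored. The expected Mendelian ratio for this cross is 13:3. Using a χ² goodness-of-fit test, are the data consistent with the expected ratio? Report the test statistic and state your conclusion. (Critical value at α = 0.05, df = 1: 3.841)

Expected counts for N = 780 under a 13:3 ratio (total parts = 16):
  white: 780 × 13/16 = 633.75
  colored: 780 × 3/16 = 146.25
χ² = Σ (O − E)² / E
  white: (602 − 633.75)² / 633.75 = 1.5906
  colored: (178 − 146.25)² / 146.25 = 6.8927
χ² = 1.5906 + 6.8927 = 8.4833 ≈ 8.483
Degrees of freedom = 2 − 1 = 1; critical value at α = 0.05 is 3.841.
Since 8.483 > 3.841, we reject the null hypothesis — the data do not fit the 13:3 ratio.

8.483; not consistent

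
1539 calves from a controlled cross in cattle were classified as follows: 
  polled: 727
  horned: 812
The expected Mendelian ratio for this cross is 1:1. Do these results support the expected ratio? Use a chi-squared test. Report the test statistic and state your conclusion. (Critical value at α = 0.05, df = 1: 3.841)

4.695; not consistent

The 1:1 ratio has 2 parts, so with N = 1539 the expected counts are:
  polled: 1539 × 1/2 = 769.5
  horned: 1539 × 1/2 = 769.5
χ² = Σ (O − E)² / E
  polled: (727 − 769.5)² / 769.5 = 2.3473
  horned: (812 − 769.5)² / 769.5 = 2.3473
χ² = 2.3473 + 2.3473 = 4.6946 ≈ 4.695
Degrees of freedom = 2 − 1 = 1; critical value at α = 0.05 is 3.841.
Since 4.695 > 3.841, we reject the null hypothesis — the data do not fit the 1:1 ratio.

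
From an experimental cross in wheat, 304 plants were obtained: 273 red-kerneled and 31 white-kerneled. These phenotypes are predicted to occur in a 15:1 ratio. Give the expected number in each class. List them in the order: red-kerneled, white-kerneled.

285, 19

Under the 15:1 hypothesis (Σ ratio = 16, N = 304):
  red-kerneled: 304 × 15/16 = 285
  white-kerneled: 304 × 1/16 = 19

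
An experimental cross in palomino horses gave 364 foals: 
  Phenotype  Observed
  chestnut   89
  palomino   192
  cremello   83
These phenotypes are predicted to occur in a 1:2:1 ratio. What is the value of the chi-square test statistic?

1.297

Expected counts for N = 364 under a 1:2:1 ratio (total parts = 4):
  chestnut: 364 × 1/4 = 91
  palomino: 364 × 2/4 = 182
  cremello: 364 × 1/4 = 91
χ² = Σ (O − E)² / E
  chestnut: (89 − 91)² / 91 = 0.0440
  palomino: (192 − 182)² / 182 = 0.5495
  cremello: (83 − 91)² / 91 = 0.7033
χ² = 0.0440 + 0.5495 + 0.7033 = 1.2968 ≈ 1.297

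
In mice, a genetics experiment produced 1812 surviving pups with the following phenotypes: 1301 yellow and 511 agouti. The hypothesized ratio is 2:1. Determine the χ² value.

The 2:1 ratio has 3 parts, so with N = 1812 the expected counts are:
  yellow: 1812 × 2/3 = 1208
  agouti: 1812 × 1/3 = 604
χ² = Σ (O − E)² / E
  yellow: (1301 − 1208)² / 1208 = 7.1598
  agouti: (511 − 604)² / 604 = 14.3195
χ² = 7.1598 + 14.3195 = 21.4793 ≈ 21.479

21.479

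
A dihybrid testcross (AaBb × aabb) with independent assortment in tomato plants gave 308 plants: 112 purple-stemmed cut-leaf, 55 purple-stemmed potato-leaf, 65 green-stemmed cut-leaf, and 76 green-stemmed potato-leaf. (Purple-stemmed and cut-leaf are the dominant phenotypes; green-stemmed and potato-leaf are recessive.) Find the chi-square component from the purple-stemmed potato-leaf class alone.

6.286

A dihybrid testcross with independent assortment gives a 1:1:1:1 ratio.
Total ratio parts = 4. Expected numbers out of 308:
  purple-stemmed cut-leaf: 308 × 1/4 = 77
  purple-stemmed potato-leaf: 308 × 1/4 = 77
  green-stemmed cut-leaf: 308 × 1/4 = 77
  green-stemmed potato-leaf: 308 × 1/4 = 77
Contribution of purple-stemmed potato-leaf: (55 − 77)² / 77 = 6.2857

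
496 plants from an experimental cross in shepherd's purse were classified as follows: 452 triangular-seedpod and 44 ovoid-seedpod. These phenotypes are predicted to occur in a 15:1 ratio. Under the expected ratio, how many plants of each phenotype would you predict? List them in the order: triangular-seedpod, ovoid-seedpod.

Under the 15:1 hypothesis (Σ ratio = 16, N = 496):
  triangular-seedpod: 496 × 15/16 = 465
  ovoid-seedpod: 496 × 1/16 = 31

465, 31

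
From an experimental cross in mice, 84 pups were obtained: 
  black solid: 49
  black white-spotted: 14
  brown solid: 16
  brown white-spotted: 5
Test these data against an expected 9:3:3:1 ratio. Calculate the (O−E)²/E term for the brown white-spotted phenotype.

0.012

The 9:3:3:1 ratio has 16 parts, so with N = 84 the expected counts are:
  black solid: 84 × 9/16 = 47.25
  black white-spotted: 84 × 3/16 = 15.75
  brown solid: 84 × 3/16 = 15.75
  brown white-spotted: 84 × 1/16 = 5.25
Contribution of brown white-spotted: (5 − 5.25)² / 5.25 = 0.0119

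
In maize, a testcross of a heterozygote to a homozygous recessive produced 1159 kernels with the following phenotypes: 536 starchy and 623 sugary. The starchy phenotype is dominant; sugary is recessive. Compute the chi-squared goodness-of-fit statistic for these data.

A testcross of a heterozygote (Aa × aa) gives a 1:1 phenotypic ratio.
Under the 1:1 hypothesis (Σ ratio = 2, N = 1159):
  starchy: 1159 × 1/2 = 579.5
  sugary: 1159 × 1/2 = 579.5
χ² = Σ (O − E)² / E
  starchy: (536 − 579.5)² / 579.5 = 3.2653
  sugary: (623 − 579.5)² / 579.5 = 3.2653
χ² = 3.2653 + 3.2653 = 6.5306 ≈ 6.531

6.531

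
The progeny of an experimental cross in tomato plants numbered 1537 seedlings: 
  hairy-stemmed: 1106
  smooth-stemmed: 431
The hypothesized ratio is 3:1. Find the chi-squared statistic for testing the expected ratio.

Under the 3:1 hypothesis (Σ ratio = 4, N = 1537):
  hairy-stemmed: 1537 × 3/4 = 1152.75
  smooth-stemmed: 1537 × 1/4 = 384.25
χ² = Σ (O − E)² / E
  hairy-stemmed: (1106 − 1152.75)² / 1152.75 = 1.8960
  smooth-stemmed: (431 − 384.25)² / 384.25 = 5.6879
χ² = 1.8960 + 5.6879 = 7.5839 ≈ 7.584

7.584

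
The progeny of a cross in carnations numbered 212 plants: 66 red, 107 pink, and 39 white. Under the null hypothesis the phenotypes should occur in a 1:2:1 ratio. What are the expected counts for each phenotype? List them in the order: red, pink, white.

53, 106, 53

Total ratio parts = 4. Expected numbers out of 212:
  red: 212 × 1/4 = 53
  pink: 212 × 2/4 = 106
  white: 212 × 1/4 = 53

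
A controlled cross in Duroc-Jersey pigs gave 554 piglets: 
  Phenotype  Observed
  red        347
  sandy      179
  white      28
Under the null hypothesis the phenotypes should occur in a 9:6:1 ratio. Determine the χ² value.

9.262

Total ratio parts = 16. Expected numbers out of 554:
  red: 554 × 9/16 = 311.625
  sandy: 554 × 6/16 = 207.75
  white: 554 × 1/16 = 34.625
χ² = Σ (O − E)² / E
  red: (347 − 311.625)² / 311.625 = 4.0157
  sandy: (179 − 207.75)² / 207.75 = 3.9786
  white: (28 − 34.625)² / 34.625 = 1.2676
χ² = 4.0157 + 3.9786 + 1.2676 = 9.2619 ≈ 9.262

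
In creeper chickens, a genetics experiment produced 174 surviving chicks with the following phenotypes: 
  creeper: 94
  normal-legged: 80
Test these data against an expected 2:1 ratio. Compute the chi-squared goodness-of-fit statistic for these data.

12.517

The 2:1 ratio has 3 parts, so with N = 174 the expected counts are:
  creeper: 174 × 2/3 = 116
  normal-legged: 174 × 1/3 = 58
χ² = Σ (O − E)² / E
  creeper: (94 − 116)² / 116 = 4.1724
  normal-legged: (80 − 58)² / 58 = 8.3448
χ² = 4.1724 + 8.3448 = 12.5172 ≈ 12.517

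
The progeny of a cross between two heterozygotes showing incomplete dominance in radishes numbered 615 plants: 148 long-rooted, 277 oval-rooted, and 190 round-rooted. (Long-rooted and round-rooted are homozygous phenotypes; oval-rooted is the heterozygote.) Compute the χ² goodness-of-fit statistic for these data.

11.787

With incomplete dominance, a heterozygote × heterozygote cross gives a 1:2:1 phenotypic ratio.
The 1:2:1 ratio has 4 parts, so with N = 615 the expected counts are:
  long-rooted: 615 × 1/4 = 153.75
  oval-rooted: 615 × 2/4 = 307.5
  round-rooted: 615 × 1/4 = 153.75
χ² = Σ (O − E)² / E
  long-rooted: (148 − 153.75)² / 153.75 = 0.2150
  oval-rooted: (277 − 307.5)² / 307.5 = 3.0252
  round-rooted: (190 − 153.75)² / 153.75 = 8.5467
χ² = 0.2150 + 3.0252 + 8.5467 = 11.7869 ≈ 11.787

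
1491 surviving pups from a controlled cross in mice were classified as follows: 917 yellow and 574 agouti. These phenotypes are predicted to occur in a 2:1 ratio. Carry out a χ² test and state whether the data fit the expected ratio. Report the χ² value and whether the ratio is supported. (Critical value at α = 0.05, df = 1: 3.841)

The 2:1 ratio has 3 parts, so with N = 1491 the expected counts are:
  yellow: 1491 × 2/3 = 994
  agouti: 1491 × 1/3 = 497
χ² = Σ (O − E)² / E
  yellow: (917 − 994)² / 994 = 5.9648
  agouti: (574 − 497)² / 497 = 11.9296
χ² = 5.9648 + 11.9296 = 17.8944 ≈ 17.894
Degrees of freedom = 2 − 1 = 1; critical value at α = 0.05 is 3.841.
Since 17.894 > 3.841, we reject the null hypothesis — the data do not fit the 2:1 ratio.

17.894; not consistent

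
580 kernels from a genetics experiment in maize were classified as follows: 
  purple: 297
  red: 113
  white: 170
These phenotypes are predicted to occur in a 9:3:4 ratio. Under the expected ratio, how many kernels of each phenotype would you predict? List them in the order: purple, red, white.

326.25, 108.75, 145

Expected counts for N = 580 under a 9:3:4 ratio (total parts = 16):
  purple: 580 × 9/16 = 326.25
  red: 580 × 3/16 = 108.75
  white: 580 × 4/16 = 145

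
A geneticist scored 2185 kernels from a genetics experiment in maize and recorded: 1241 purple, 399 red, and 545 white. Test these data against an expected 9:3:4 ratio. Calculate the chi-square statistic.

The 9:3:4 ratio has 16 parts, so with N = 2185 the expected counts are:
  purple: 2185 × 9/16 = 1229.0625
  red: 2185 × 3/16 = 409.6875
  white: 2185 × 4/16 = 546.25
χ² = Σ (O − E)² / E
  purple: (1241 − 1229.0625)² / 1229.0625 = 0.1159
  red: (399 − 409.6875)² / 409.6875 = 0.2788
  white: (545 − 546.25)² / 546.25 = 0.0029
χ² = 0.1159 + 0.2788 + 0.0029 = 0.3976 ≈ 0.398

0.398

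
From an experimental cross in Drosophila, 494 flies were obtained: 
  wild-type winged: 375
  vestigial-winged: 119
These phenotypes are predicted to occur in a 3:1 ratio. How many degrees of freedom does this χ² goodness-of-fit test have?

1

A goodness-of-fit test with 2 phenotype classes has df = 2 − 1 = 1.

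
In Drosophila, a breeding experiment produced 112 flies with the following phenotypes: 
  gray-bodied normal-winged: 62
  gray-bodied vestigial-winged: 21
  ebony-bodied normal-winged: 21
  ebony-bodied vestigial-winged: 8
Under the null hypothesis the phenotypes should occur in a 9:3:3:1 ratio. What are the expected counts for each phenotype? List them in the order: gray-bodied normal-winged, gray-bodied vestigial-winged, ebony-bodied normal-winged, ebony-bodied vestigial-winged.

63, 21, 21, 7

Expected counts for N = 112 under a 9:3:3:1 ratio (total parts = 16):
  gray-bodied normal-winged: 112 × 9/16 = 63
  gray-bodied vestigial-winged: 112 × 3/16 = 21
  ebony-bodied normal-winged: 112 × 3/16 = 21
  ebony-bodied vestigial-winged: 112 × 1/16 = 7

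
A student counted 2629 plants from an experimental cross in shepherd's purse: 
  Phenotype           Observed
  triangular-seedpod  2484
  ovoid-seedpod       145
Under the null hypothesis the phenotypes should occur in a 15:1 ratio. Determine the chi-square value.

Total ratio parts = 16. Expected numbers out of 2629:
  triangular-seedpod: 2629 × 15/16 = 2464.6875
  ovoid-seedpod: 2629 × 1/16 = 164.3125
χ² = Σ (O − E)² / E
  triangular-seedpod: (2484 − 2464.6875)² / 2464.6875 = 0.1513
  ovoid-seedpod: (145 − 164.3125)² / 164.3125 = 2.2699
χ² = 0.1513 + 2.2699 = 2.4212 ≈ 2.421

2.421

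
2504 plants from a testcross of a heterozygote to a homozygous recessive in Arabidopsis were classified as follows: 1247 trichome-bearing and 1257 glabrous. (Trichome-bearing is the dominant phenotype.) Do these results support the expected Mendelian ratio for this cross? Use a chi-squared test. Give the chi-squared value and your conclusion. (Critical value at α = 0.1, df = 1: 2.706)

0.040; consistent

A testcross of a heterozygote (Aa × aa) gives a 1:1 phenotypic ratio.
Total ratio parts = 2. Expected numbers out of 2504:
  trichome-bearing: 2504 × 1/2 = 1252
  glabrous: 2504 × 1/2 = 1252
χ² = Σ (O − E)² / E
  trichome-bearing: (1247 − 1252)² / 1252 = 0.0200
  glabrous: (1257 − 1252)² / 1252 = 0.0200
χ² = 0.0200 + 0.0200 = 0.040
Degrees of freedom = 2 − 1 = 1; critical value at α = 0.1 is 2.706.
Since 0.040 < 2.706, we fail to reject the null hypothesis — the data are consistent with the 1:1 ratio.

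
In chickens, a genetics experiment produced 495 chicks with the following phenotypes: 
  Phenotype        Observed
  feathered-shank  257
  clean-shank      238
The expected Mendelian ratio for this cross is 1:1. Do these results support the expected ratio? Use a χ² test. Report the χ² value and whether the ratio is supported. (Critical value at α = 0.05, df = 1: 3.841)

0.729; consistent

Expected counts for N = 495 under a 1:1 ratio (total parts = 2):
  feathered-shank: 495 × 1/2 = 247.5
  clean-shank: 495 × 1/2 = 247.5
χ² = Σ (O − E)² / E
  feathered-shank: (257 − 247.5)² / 247.5 = 0.3646
  clean-shank: (238 − 247.5)² / 247.5 = 0.3646
χ² = 0.3646 + 0.3646 = 0.7292 ≈ 0.729
Degrees of freedom = 2 − 1 = 1; critical value at α = 0.05 is 3.841.
Since 0.729 < 3.841, we fail to reject the null hypothesis — the data are consistent with the 1:1 ratio.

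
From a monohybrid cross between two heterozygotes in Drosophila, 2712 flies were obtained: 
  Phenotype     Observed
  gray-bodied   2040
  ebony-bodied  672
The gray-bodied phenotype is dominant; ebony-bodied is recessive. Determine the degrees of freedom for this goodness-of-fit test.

For a monohybrid cross between heterozygotes with complete dominance, the expected phenotypic ratio is 3:1.
A goodness-of-fit test with 2 phenotype classes has df = 2 − 1 = 1.

1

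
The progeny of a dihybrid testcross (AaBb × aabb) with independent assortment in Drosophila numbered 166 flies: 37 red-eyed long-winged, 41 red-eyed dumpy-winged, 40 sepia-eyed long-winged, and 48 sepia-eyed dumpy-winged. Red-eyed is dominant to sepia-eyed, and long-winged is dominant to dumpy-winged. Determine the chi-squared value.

A dihybrid testcross with independent assortment gives a 1:1:1:1 ratio.
Expected counts for N = 166 under a 1:1:1:1 ratio (total parts = 4):
  red-eyed long-winged: 166 × 1/4 = 41.5
  red-eyed dumpy-winged: 166 × 1/4 = 41.5
  sepia-eyed long-winged: 166 × 1/4 = 41.5
  sepia-eyed dumpy-winged: 166 × 1/4 = 41.5
χ² = Σ (O − E)² / E
  red-eyed long-winged: (37 − 41.5)² / 41.5 = 0.4880
  red-eyed dumpy-winged: (41 − 41.5)² / 41.5 = 0.0060
  sepia-eyed long-winged: (40 − 41.5)² / 41.5 = 0.0542
  sepia-eyed dumpy-winged: (48 − 41.5)² / 41.5 = 1.0181
χ² = 0.4880 + 0.0060 + 0.0542 + 1.0181 = 1.5663 ≈ 1.566

1.566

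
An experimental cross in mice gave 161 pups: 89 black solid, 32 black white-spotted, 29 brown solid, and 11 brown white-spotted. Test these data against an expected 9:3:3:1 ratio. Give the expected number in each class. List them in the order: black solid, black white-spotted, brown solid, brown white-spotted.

90.5625, 30.1875, 30.1875, 10.0625

Total ratio parts = 16. Expected numbers out of 161:
  black solid: 161 × 9/16 = 90.5625
  black white-spotted: 161 × 3/16 = 30.1875
  brown solid: 161 × 3/16 = 30.1875
  brown white-spotted: 161 × 1/16 = 10.0625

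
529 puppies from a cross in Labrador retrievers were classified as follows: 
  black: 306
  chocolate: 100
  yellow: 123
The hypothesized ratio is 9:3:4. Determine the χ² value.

0.893

Total ratio parts = 16. Expected numbers out of 529:
  black: 529 × 9/16 = 297.5625
  chocolate: 529 × 3/16 = 99.1875
  yellow: 529 × 4/16 = 132.25
χ² = Σ (O − E)² / E
  black: (306 − 297.5625)² / 297.5625 = 0.2392
  chocolate: (100 − 99.1875)² / 99.1875 = 0.0067
  yellow: (123 − 132.25)² / 132.25 = 0.6470
χ² = 0.2392 + 0.0067 + 0.6470 = 0.8929 ≈ 0.893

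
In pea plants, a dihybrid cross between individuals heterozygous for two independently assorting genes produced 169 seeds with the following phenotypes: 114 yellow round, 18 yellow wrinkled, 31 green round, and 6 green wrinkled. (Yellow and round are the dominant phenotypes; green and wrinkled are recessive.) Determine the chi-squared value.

11.671

A dihybrid F₂ with independent assortment and complete dominance at both loci gives a 9:3:3:1 phenotypic ratio.
Under the 9:3:3:1 hypothesis (Σ ratio = 16, N = 169):
  yellow round: 169 × 9/16 = 95.0625
  yellow wrinkled: 169 × 3/16 = 31.6875
  green round: 169 × 3/16 = 31.6875
  green wrinkled: 169 × 1/16 = 10.5625
χ² = Σ (O − E)² / E
  yellow round: (114 − 95.0625)² / 95.0625 = 3.7726
  yellow wrinkled: (18 − 31.6875)² / 31.6875 = 5.9124
  green round: (31 − 31.6875)² / 31.6875 = 0.0149
  green wrinkled: (6 − 10.5625)² / 10.5625 = 1.9708
χ² = 3.7726 + 5.9124 + 0.0149 + 1.9708 = 11.6707 ≈ 11.671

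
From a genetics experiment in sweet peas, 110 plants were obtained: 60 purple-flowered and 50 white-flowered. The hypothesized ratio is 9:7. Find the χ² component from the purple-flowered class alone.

0.057

Total ratio parts = 16. Expected numbers out of 110:
  purple-flowered: 110 × 9/16 = 61.875
  white-flowered: 110 × 7/16 = 48.125
Contribution of purple-flowered: (60 − 61.875)² / 61.875 = 0.0568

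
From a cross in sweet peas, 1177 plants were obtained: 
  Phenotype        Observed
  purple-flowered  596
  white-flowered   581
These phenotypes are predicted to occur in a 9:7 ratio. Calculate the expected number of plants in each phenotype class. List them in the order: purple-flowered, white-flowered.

Total ratio parts = 16. Expected numbers out of 1177:
  purple-flowered: 1177 × 9/16 = 662.0625
  white-flowered: 1177 × 7/16 = 514.9375

662.0625, 514.9375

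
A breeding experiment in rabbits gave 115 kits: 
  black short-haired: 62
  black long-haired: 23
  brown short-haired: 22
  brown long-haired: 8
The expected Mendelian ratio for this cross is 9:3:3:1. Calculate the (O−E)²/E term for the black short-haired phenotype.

0.112

Total ratio parts = 16. Expected numbers out of 115:
  black short-haired: 115 × 9/16 = 64.6875
  black long-haired: 115 × 3/16 = 21.5625
  brown short-haired: 115 × 3/16 = 21.5625
  brown long-haired: 115 × 1/16 = 7.1875
Contribution of black short-haired: (62 − 64.6875)² / 64.6875 = 0.1117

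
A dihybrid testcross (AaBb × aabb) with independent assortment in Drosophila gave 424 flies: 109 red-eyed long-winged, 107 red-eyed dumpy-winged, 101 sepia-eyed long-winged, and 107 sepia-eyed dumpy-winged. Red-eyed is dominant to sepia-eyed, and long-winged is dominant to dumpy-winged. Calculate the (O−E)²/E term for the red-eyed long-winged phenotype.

A dihybrid testcross with independent assortment gives a 1:1:1:1 ratio.
The 1:1:1:1 ratio has 4 parts, so with N = 424 the expected counts are:
  red-eyed long-winged: 424 × 1/4 = 106
  red-eyed dumpy-winged: 424 × 1/4 = 106
  sepia-eyed long-winged: 424 × 1/4 = 106
  sepia-eyed dumpy-winged: 424 × 1/4 = 106
Contribution of red-eyed long-winged: (109 − 106)² / 106 = 0.0849

0.085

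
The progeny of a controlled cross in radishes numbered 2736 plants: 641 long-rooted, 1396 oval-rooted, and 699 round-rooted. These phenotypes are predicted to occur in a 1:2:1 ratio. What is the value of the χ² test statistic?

3.605

The 1:2:1 ratio has 4 parts, so with N = 2736 the expected counts are:
  long-rooted: 2736 × 1/4 = 684
  oval-rooted: 2736 × 2/4 = 1368
  round-rooted: 2736 × 1/4 = 684
χ² = Σ (O − E)² / E
  long-rooted: (641 − 684)² / 684 = 2.7032
  oval-rooted: (1396 − 1368)² / 1368 = 0.5731
  round-rooted: (699 − 684)² / 684 = 0.3289
χ² = 2.7032 + 0.5731 + 0.3289 = 3.6052 ≈ 3.605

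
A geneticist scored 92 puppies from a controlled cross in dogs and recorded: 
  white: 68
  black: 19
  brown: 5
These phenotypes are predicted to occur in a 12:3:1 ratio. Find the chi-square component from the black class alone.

Total ratio parts = 16. Expected numbers out of 92:
  white: 92 × 12/16 = 69
  black: 92 × 3/16 = 17.25
  brown: 92 × 1/16 = 5.75
Contribution of black: (19 − 17.25)² / 17.25 = 0.1775

0.178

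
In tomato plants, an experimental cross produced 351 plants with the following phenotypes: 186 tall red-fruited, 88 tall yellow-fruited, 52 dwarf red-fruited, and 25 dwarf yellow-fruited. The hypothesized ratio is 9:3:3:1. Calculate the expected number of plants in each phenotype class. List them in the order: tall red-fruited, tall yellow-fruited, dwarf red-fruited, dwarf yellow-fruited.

Total ratio parts = 16. Expected numbers out of 351:
  tall red-fruited: 351 × 9/16 = 197.4375
  tall yellow-fruited: 351 × 3/16 = 65.8125
  dwarf red-fruited: 351 × 3/16 = 65.8125
  dwarf yellow-fruited: 351 × 1/16 = 21.9375

197.4375, 65.8125, 65.8125, 21.9375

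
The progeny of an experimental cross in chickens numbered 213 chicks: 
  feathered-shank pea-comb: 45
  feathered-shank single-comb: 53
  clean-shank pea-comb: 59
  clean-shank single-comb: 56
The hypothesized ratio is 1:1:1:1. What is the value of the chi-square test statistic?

Under the 1:1:1:1 hypothesis (Σ ratio = 4, N = 213):
  feathered-shank pea-comb: 213 × 1/4 = 53.25
  feathered-shank single-comb: 213 × 1/4 = 53.25
  clean-shank pea-comb: 213 × 1/4 = 53.25
  clean-shank single-comb: 213 × 1/4 = 53.25
χ² = Σ (O − E)² / E
  feathered-shank pea-comb: (45 − 53.25)² / 53.25 = 1.2782
  feathered-shank single-comb: (53 − 53.25)² / 53.25 = 0.0012
  clean-shank pea-comb: (59 − 53.25)² / 53.25 = 0.6209
  clean-shank single-comb: (56 − 53.25)² / 53.25 = 0.1420
χ² = 1.2782 + 0.0012 + 0.6209 + 0.1420 = 2.0423 ≈ 2.042

2.042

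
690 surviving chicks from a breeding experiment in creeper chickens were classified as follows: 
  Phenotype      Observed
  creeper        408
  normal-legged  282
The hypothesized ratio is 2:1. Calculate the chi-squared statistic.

17.635

Total ratio parts = 3. Expected numbers out of 690:
  creeper: 690 × 2/3 = 460
  normal-legged: 690 × 1/3 = 230
χ² = Σ (O − E)² / E
  creeper: (408 − 460)² / 460 = 5.8783
  normal-legged: (282 − 230)² / 230 = 11.7565
χ² = 5.8783 + 11.7565 = 17.6348 ≈ 17.635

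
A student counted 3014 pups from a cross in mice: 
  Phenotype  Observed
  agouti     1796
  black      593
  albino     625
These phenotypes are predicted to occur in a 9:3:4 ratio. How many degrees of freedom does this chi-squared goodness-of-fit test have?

A goodness-of-fit test with 3 phenotype classes has df = 3 − 1 = 2.

2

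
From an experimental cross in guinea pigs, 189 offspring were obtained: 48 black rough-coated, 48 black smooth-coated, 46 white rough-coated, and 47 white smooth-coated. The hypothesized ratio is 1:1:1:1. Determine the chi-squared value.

The 1:1:1:1 ratio has 4 parts, so with N = 189 the expected counts are:
  black rough-coated: 189 × 1/4 = 47.25
  black smooth-coated: 189 × 1/4 = 47.25
  white rough-coated: 189 × 1/4 = 47.25
  white smooth-coated: 189 × 1/4 = 47.25
χ² = Σ (O − E)² / E
  black rough-coated: (48 − 47.25)² / 47.25 = 0.0119
  black smooth-coated: (48 − 47.25)² / 47.25 = 0.0119
  white rough-coated: (46 − 47.25)² / 47.25 = 0.0331
  white smooth-coated: (47 − 47.25)² / 47.25 = 0.0013
χ² = 0.0119 + 0.0119 + 0.0331 + 0.0013 = 0.0582 ≈ 0.058

0.058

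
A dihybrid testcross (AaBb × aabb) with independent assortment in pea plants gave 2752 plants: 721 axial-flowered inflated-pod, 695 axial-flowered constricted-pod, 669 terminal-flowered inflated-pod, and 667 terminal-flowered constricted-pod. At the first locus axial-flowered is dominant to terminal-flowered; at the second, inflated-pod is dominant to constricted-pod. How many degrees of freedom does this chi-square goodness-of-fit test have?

A dihybrid testcross with independent assortment gives a 1:1:1:1 ratio.
A goodness-of-fit test with 4 phenotype classes has df = 4 − 1 = 3.

3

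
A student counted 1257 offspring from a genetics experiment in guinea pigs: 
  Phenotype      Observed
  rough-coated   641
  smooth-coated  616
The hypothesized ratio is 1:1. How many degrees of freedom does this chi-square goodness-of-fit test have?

A goodness-of-fit test with 2 phenotype classes has df = 2 − 1 = 1.

1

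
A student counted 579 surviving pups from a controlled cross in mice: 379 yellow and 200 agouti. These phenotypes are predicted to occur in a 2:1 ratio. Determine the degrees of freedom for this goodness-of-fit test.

1

A goodness-of-fit test with 2 phenotype classes has df = 2 − 1 = 1.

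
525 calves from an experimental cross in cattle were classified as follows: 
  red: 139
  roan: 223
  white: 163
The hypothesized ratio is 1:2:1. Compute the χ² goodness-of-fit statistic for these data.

14.082

The 1:2:1 ratio has 4 parts, so with N = 525 the expected counts are:
  red: 525 × 1/4 = 131.25
  roan: 525 × 2/4 = 262.5
  white: 525 × 1/4 = 131.25
χ² = Σ (O − E)² / E
  red: (139 − 131.25)² / 131.25 = 0.4576
  roan: (223 − 262.5)² / 262.5 = 5.9438
  white: (163 − 131.25)² / 131.25 = 7.6805
χ² = 0.4576 + 5.9438 + 7.6805 = 14.0819 ≈ 14.082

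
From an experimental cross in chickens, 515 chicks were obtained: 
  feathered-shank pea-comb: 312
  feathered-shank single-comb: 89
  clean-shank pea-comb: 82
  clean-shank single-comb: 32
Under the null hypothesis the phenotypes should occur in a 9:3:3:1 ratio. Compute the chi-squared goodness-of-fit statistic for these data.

Under the 9:3:3:1 hypothesis (Σ ratio = 16, N = 515):
  feathered-shank pea-comb: 515 × 9/16 = 289.6875
  feathered-shank single-comb: 515 × 3/16 = 96.5625
  clean-shank pea-comb: 515 × 3/16 = 96.5625
  clean-shank single-comb: 515 × 1/16 = 32.1875
χ² = Σ (O − E)² / E
  feathered-shank pea-comb: (312 − 289.6875)² / 289.6875 = 1.7186
  feathered-shank single-comb: (89 − 96.5625)² / 96.5625 = 0.5923
  clean-shank pea-comb: (82 − 96.5625)² / 96.5625 = 2.1962
  clean-shank single-comb: (32 − 32.1875)² / 32.1875 = 0.0011
χ² = 1.7186 + 0.5923 + 2.1962 + 0.0011 = 4.5082 ≈ 4.508

4.508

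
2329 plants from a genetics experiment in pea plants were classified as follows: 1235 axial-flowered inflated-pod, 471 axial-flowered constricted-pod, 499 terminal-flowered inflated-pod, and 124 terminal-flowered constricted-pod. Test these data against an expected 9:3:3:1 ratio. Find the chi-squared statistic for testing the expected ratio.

The 9:3:3:1 ratio has 16 parts, so with N = 2329 the expected counts are:
  axial-flowered inflated-pod: 2329 × 9/16 = 1310.0625
  axial-flowered constricted-pod: 2329 × 3/16 = 436.6875
  terminal-flowered inflated-pod: 2329 × 3/16 = 436.6875
  terminal-flowered constricted-pod: 2329 × 1/16 = 145.5625
χ² = Σ (O − E)² / E
  axial-flowered inflated-pod: (1235 − 1310.0625)² / 1310.0625 = 4.3008
  axial-flowered constricted-pod: (471 − 436.6875)² / 436.6875 = 2.6961
  terminal-flowered inflated-pod: (499 − 436.6875)² / 436.6875 = 8.8916
  terminal-flowered constricted-pod: (124 − 145.5625)² / 145.5625 = 3.1941
χ² = 4.3008 + 2.6961 + 8.8916 + 3.1941 = 19.0826 ≈ 19.083

19.083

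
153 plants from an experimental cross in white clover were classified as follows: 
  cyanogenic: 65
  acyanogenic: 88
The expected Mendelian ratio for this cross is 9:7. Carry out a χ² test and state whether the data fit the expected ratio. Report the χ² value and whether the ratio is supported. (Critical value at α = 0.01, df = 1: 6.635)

Expected counts for N = 153 under a 9:7 ratio (total parts = 16):
  cyanogenic: 153 × 9/16 = 86.0625
  acyanogenic: 153 × 7/16 = 66.9375
χ² = Σ (O − E)² / E
  cyanogenic: (65 − 86.0625)² / 86.0625 = 5.1547
  acyanogenic: (88 − 66.9375)² / 66.9375 = 6.6275
χ² = 5.1547 + 6.6275 = 11.7822 ≈ 11.782
Degrees of freedom = 2 − 1 = 1; critical value at α = 0.01 is 6.635.
Since 11.782 > 6.635, we reject the null hypothesis — the data do not fit the 9:7 ratio.

11.782; not consistent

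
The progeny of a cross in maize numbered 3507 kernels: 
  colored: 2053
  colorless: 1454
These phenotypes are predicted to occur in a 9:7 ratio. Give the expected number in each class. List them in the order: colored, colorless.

Expected counts for N = 3507 under a 9:7 ratio (total parts = 16):
  colored: 3507 × 9/16 = 1972.6875
  colorless: 3507 × 7/16 = 1534.3125

1972.6875, 1534.3125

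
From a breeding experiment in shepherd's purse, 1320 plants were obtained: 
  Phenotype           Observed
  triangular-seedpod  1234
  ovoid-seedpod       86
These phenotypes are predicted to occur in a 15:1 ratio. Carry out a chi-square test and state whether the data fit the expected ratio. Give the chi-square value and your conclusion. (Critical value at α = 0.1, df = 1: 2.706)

0.158; consistent

The 15:1 ratio has 16 parts, so with N = 1320 the expected counts are:
  triangular-seedpod: 1320 × 15/16 = 1237.5
  ovoid-seedpod: 1320 × 1/16 = 82.5
χ² = Σ (O − E)² / E
  triangular-seedpod: (1234 − 1237.5)² / 1237.5 = 0.0099
  ovoid-seedpod: (86 − 82.5)² / 82.5 = 0.1485
χ² = 0.0099 + 0.1485 = 0.1584 ≈ 0.158
Degrees of freedom = 2 − 1 = 1; critical value at α = 0.1 is 2.706.
Since 0.158 < 2.706, we fail to reject the null hypothesis — the data are consistent with the 15:1 ratio.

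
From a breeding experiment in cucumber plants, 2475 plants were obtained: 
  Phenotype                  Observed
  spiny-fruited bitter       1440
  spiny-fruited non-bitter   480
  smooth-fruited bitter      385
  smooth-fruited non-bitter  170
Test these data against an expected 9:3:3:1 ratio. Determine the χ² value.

The 9:3:3:1 ratio has 16 parts, so with N = 2475 the expected counts are:
  spiny-fruited bitter: 2475 × 9/16 = 1392.1875
  spiny-fruited non-bitter: 2475 × 3/16 = 464.0625
  smooth-fruited bitter: 2475 × 3/16 = 464.0625
  smooth-fruited non-bitter: 2475 × 1/16 = 154.6875
χ² = Σ (O − E)² / E
  spiny-fruited bitter: (1440 − 1392.1875)² / 1392.1875 = 1.6420
  spiny-fruited non-bitter: (480 − 464.0625)² / 464.0625 = 0.5473
  smooth-fruited bitter: (385 − 464.0625)² / 464.0625 = 13.4699
  smooth-fruited non-bitter: (170 − 154.6875)² / 154.6875 = 1.5158
χ² = 1.6420 + 0.5473 + 13.4699 + 1.5158 = 17.175

17.175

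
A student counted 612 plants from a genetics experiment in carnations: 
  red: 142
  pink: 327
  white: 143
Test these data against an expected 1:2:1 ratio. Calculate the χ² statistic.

2.886

The 1:2:1 ratio has 4 parts, so with N = 612 the expected counts are:
  red: 612 × 1/4 = 153
  pink: 612 × 2/4 = 306
  white: 612 × 1/4 = 153
χ² = Σ (O − E)² / E
  red: (142 − 153)² / 153 = 0.7908
  pink: (327 − 306)² / 306 = 1.4412
  white: (143 − 153)² / 153 = 0.6536
χ² = 0.7908 + 1.4412 + 0.6536 = 2.8856 ≈ 2.886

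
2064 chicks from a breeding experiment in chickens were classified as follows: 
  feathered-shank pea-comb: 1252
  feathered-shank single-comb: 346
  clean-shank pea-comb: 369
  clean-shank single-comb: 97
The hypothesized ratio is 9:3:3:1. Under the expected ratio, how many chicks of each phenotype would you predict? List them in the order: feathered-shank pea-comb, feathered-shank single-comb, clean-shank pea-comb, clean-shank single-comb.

1161, 387, 387, 129

Expected counts for N = 2064 under a 9:3:3:1 ratio (total parts = 16):
  feathered-shank pea-comb: 2064 × 9/16 = 1161
  feathered-shank single-comb: 2064 × 3/16 = 387
  clean-shank pea-comb: 2064 × 3/16 = 387
  clean-shank single-comb: 2064 × 1/16 = 129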